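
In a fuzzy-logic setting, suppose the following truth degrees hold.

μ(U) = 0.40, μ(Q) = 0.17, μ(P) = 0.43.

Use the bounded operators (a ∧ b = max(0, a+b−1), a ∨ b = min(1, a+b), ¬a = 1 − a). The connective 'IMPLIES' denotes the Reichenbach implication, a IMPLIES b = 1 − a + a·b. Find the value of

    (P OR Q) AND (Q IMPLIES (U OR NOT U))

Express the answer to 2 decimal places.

0.60

P OR Q = min(1, a+b) on (0.43, 0.17) = 0.60
NOT U = 1 − 0.40 = 0.60
U OR NOT U = min(1, a+b) on (0.40, 0.60) = 1.00
Q IMPLIES (U OR NOT U)  [Reichenbach: 1 − a + a·b] with a=0.17, b=1.00 → 1.00
(P OR Q) AND (Q IMPLIES (U OR NOT U)) = max(0, a+b−1) on (0.60, 1.00) = 0.60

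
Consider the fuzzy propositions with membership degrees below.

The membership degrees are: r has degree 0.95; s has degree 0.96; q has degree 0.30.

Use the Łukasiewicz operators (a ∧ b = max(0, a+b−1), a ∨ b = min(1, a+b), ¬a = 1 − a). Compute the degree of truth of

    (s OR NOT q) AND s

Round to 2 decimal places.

NOT q = 1 − 0.30 = 0.70
s OR NOT q = min(1, a+b) on (0.96, 0.70) = 1.00
(s OR NOT q) AND s = max(0, a+b−1) on (1.00, 0.96) = 0.96

0.96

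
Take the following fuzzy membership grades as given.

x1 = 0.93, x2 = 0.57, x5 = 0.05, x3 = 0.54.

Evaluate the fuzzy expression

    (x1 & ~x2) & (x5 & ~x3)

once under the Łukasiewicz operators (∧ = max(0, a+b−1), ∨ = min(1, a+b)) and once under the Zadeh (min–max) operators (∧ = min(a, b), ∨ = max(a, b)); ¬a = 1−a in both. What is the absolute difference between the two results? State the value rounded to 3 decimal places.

0.050

Under Łukasiewicz:
  ~x2 = 1 − 0.57 = 0.43
  x1 & ~x2 = max(0, a+b−1) on (0.93, 0.43) = 0.36
  ~x3 = 1 − 0.54 = 0.46
  x5 & ~x3 = max(0, a+b−1) on (0.05, 0.46) = 0.00
  (x1 & ~x2) & (x5 & ~x3) = max(0, a+b−1) on (0.36, 0.00) = 0.00
  → value = 0.0000
Under Zadeh (min–max):
  ~x2 = 1 − 0.57 = 0.43
  x1 & ~x2 = min(a, b) on (0.93, 0.43) = 0.43
  ~x3 = 1 − 0.54 = 0.46
  x5 & ~x3 = min(a, b) on (0.05, 0.46) = 0.05
  (x1 & ~x2) & (x5 & ~x3) = min(a, b) on (0.43, 0.05) = 0.05
  → value = 0.0500
|0.0000 − 0.0500| = 0.050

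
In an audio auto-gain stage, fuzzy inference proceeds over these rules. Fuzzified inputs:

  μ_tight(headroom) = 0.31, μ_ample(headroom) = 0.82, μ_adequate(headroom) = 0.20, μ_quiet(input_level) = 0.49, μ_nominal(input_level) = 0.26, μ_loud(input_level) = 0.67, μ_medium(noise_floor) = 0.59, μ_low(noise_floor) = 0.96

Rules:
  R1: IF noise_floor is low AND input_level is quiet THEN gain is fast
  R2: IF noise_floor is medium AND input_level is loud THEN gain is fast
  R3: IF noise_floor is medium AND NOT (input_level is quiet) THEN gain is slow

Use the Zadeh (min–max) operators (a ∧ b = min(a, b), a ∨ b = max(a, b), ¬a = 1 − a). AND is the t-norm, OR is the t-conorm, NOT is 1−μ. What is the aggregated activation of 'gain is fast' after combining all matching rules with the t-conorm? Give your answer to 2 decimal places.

0.59

R1: low=0.96, quiet=0.49; AND[min(a, b)] → w = 0.49
R2: medium=0.59, loud=0.67; AND[min(a, b)] → w = 0.59
R3: medium=0.59, ¬quiet=1−0.49=0.51; AND[min(a, b)] → w = 0.51
Rules with consequent 'fast': {R1, R2} → strengths 0.49, 0.59
Aggregate via t-conorm [max(a, b)]: 0.59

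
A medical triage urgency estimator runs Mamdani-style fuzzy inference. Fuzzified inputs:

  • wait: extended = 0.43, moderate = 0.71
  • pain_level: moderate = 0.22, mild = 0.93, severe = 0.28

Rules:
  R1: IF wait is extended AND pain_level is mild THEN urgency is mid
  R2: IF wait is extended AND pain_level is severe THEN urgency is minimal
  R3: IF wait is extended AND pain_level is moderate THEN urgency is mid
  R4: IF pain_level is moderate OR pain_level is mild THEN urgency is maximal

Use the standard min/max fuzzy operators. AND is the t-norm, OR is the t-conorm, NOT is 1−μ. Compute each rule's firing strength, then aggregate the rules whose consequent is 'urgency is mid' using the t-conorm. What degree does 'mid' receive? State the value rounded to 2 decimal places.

0.43

R1: extended=0.43, mild=0.93; AND[min(a, b)] → w = 0.43
R2: extended=0.43, severe=0.28; AND[min(a, b)] → w = 0.28
R3: extended=0.43, moderate=0.22; AND[min(a, b)] → w = 0.22
R4: moderate=0.22, mild=0.93; OR[max(a, b)] → w = 0.93
Rules with consequent 'mid': {R1, R3} → strengths 0.43, 0.22
Aggregate via t-conorm [max(a, b)]: 0.43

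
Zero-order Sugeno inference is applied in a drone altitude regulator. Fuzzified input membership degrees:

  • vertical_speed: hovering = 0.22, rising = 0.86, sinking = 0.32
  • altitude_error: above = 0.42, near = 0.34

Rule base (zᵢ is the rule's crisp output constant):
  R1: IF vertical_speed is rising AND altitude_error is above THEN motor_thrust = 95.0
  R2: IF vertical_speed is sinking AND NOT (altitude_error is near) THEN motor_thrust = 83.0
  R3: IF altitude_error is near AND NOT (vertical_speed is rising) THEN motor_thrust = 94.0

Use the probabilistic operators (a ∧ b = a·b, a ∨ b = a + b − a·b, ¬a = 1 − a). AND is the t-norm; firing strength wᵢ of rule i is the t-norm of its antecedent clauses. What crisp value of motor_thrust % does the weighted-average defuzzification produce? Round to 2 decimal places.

90.84

R1 (z=95.0): rising=0.86, above=0.42; AND[a·b] → w = 0.3612
R2 (z=83.0): sinking=0.32, ¬near=1−0.34=0.66; AND[a·b] → w = 0.2112
R3 (z=94.0): near=0.34, ¬rising=1−0.86=0.14; AND[a·b] → w = 0.0476
Weighted average = (0.3612·95.0 + 0.2112·83.0 + 0.0476·94.0) / (0.3612 + 0.2112 + 0.0476)
  = 56.3180 / 0.6200 = 90.84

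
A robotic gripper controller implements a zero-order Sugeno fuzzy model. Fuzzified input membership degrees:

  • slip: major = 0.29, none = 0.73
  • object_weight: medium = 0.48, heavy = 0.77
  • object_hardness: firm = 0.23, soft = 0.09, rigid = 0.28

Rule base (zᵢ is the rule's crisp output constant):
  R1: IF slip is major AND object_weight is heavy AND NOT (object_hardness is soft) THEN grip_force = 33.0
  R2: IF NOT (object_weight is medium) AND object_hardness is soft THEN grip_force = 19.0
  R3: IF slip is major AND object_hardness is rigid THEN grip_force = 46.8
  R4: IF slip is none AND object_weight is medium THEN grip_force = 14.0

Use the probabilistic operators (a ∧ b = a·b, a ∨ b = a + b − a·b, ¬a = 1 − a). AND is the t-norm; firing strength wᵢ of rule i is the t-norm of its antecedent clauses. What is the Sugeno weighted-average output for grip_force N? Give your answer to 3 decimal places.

23.915

R1 (z=33.0): major=0.29, heavy=0.77, ¬soft=1−0.09=0.91; AND[a·b] → w = 0.2032
R2 (z=19.0): ¬medium=1−0.48=0.52, soft=0.09; AND[a·b] → w = 0.0468
R3 (z=46.8): major=0.29, rigid=0.28; AND[a·b] → w = 0.0812
R4 (z=14.0): none=0.73, medium=0.48; AND[a·b] → w = 0.3504
Weighted average = (0.2032·33.0 + 0.0468·19.0 + 0.0812·46.8 + 0.3504·14.0) / (0.2032 + 0.0468 + 0.0812 + 0.3504)
  = 16.3007 / 0.6816 = 23.915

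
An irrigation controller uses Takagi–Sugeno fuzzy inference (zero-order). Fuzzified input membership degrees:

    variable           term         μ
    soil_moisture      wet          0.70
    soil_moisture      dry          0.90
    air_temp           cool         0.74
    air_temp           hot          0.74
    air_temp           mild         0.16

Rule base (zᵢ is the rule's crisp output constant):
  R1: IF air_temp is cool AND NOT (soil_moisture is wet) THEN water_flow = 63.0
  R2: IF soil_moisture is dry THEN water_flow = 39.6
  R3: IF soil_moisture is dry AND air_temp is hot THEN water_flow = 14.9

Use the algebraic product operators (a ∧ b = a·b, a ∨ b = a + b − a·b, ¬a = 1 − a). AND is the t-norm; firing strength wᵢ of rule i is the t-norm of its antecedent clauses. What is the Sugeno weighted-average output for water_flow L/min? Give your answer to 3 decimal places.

R1 (z=63.0): cool=0.74, ¬wet=1−0.70=0.30; AND[a·b] → w = 0.2220
R2 (z=39.6): dry=0.90 → w = 0.9000
R3 (z=14.9): dry=0.90, hot=0.74; AND[a·b] → w = 0.6660
Weighted average = (0.2220·63.0 + 0.9000·39.6 + 0.6660·14.9) / (0.2220 + 0.9000 + 0.6660)
  = 59.5494 / 1.7880 = 33.305

33.305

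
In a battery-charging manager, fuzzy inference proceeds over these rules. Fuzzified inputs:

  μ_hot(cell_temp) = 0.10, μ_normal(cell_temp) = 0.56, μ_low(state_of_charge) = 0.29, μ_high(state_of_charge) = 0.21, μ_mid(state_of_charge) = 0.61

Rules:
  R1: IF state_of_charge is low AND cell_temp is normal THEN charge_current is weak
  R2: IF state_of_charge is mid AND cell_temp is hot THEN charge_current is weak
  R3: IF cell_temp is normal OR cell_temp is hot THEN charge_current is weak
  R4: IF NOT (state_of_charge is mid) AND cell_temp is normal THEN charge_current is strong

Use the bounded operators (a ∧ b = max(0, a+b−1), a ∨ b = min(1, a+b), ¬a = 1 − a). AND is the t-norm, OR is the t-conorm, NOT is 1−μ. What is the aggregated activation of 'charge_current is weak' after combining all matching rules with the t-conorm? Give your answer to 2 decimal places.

0.66

R1: low=0.29, normal=0.56; AND[max(0, a+b−1)] → w = 0.00
R2: mid=0.61, hot=0.10; AND[max(0, a+b−1)] → w = 0.00
R3: normal=0.56, hot=0.10; OR[min(1, a+b)] → w = 0.66
R4: ¬mid=1−0.61=0.39, normal=0.56; AND[max(0, a+b−1)] → w = 0.00
Rules with consequent 'weak': {R1, R2, R3} → strengths 0.00, 0.00, 0.66
Aggregate via t-conorm [min(1, a+b)]: 0.66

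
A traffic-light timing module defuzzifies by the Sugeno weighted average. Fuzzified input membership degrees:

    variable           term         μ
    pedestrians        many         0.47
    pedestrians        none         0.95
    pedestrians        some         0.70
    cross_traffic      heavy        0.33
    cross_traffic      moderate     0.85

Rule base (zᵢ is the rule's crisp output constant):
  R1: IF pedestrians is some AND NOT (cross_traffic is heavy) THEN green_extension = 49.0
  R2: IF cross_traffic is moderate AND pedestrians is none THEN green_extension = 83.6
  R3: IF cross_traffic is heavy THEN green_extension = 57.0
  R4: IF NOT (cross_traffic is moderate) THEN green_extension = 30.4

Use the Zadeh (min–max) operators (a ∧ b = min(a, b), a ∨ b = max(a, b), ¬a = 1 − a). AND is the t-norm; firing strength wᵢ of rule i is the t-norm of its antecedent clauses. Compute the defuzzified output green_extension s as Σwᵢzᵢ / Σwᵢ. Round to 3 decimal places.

63.630

R1 (z=49.0): some=0.70, ¬heavy=1−0.33=0.67; AND[min(a, b)] → w = 0.67
R2 (z=83.6): moderate=0.85, none=0.95; AND[min(a, b)] → w = 0.85
R3 (z=57.0): heavy=0.33 → w = 0.33
R4 (z=30.4): ¬moderate=1−0.85=0.15 → w = 0.15
Weighted average = (0.67·49.0 + 0.85·83.6 + 0.33·57.0 + 0.15·30.4) / (0.67 + 0.85 + 0.33 + 0.15)
  = 127.2600 / 2.0000 = 63.630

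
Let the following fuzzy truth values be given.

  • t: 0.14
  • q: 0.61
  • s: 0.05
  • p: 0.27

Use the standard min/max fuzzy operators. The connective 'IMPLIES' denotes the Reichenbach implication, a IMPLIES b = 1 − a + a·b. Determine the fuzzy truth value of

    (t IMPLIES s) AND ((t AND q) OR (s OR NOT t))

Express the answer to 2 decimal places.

t IMPLIES s  [Reichenbach: 1 − a + a·b] with a=0.14, b=0.05 → 0.87
t AND q = min(a, b) on (0.14, 0.61) = 0.14
NOT t = 1 − 0.14 = 0.86
s OR NOT t = max(a, b) on (0.05, 0.86) = 0.86
(t AND q) OR (s OR NOT t) = max(a, b) on (0.14, 0.86) = 0.86
(t IMPLIES s) AND ((t AND q) OR (s OR NOT t)) = min(a, b) on (0.87, 0.86) = 0.86

0.86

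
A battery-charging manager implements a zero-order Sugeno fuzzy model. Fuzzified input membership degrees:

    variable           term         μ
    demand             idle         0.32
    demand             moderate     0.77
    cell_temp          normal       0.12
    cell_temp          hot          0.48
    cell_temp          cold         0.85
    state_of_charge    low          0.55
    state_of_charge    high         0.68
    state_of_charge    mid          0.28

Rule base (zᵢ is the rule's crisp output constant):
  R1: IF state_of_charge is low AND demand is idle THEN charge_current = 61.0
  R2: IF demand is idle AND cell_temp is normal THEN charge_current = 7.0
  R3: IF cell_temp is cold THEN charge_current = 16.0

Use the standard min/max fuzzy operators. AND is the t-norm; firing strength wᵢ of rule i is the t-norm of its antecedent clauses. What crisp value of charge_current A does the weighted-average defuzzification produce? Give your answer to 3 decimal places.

26.326

R1 (z=61.0): low=0.55, idle=0.32; AND[min(a, b)] → w = 0.32
R2 (z=7.0): idle=0.32, normal=0.12; AND[min(a, b)] → w = 0.12
R3 (z=16.0): cold=0.85 → w = 0.85
Weighted average = (0.32·61.0 + 0.12·7.0 + 0.85·16.0) / (0.32 + 0.12 + 0.85)
  = 33.9600 / 1.2900 = 26.326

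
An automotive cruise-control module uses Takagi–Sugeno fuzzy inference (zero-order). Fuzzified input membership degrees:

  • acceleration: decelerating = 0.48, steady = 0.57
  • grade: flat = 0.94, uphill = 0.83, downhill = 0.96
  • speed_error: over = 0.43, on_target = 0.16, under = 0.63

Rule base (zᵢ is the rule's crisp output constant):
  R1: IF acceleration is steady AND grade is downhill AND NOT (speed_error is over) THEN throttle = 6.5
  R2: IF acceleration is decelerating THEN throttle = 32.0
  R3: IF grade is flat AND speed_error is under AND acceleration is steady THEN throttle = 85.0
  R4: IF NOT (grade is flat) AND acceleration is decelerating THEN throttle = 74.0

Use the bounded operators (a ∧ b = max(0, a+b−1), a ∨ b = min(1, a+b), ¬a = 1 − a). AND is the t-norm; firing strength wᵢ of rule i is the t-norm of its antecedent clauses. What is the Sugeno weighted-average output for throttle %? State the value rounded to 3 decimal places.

38.764

R1 (z=6.5): steady=0.57, downhill=0.96, ¬over=1−0.43=0.57; AND[max(0, a+b−1)] → w = 0.10
R2 (z=32.0): decelerating=0.48 → w = 0.48
R3 (z=85.0): flat=0.94, under=0.63, steady=0.57; AND[max(0, a+b−1)] → w = 0.14
R4 (z=74.0): ¬flat=1−0.94=0.06, decelerating=0.48; AND[max(0, a+b−1)] → w = 0.00
Weighted average = (0.10·6.5 + 0.48·32.0 + 0.14·85.0 + 0.00·74.0) / (0.10 + 0.48 + 0.14 + 0.00)
  = 27.9100 / 0.7200 = 38.764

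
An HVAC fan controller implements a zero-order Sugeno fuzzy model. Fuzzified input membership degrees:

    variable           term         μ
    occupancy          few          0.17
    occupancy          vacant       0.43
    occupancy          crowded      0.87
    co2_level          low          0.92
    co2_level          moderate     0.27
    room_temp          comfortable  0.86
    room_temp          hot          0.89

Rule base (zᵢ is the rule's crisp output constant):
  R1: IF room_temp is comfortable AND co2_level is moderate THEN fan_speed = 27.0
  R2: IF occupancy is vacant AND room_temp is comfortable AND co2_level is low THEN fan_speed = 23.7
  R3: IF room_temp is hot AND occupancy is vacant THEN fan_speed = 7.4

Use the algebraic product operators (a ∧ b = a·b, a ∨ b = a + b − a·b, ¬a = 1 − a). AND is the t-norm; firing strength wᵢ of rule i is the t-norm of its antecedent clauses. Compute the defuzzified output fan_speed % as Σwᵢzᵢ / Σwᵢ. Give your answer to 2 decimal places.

R1 (z=27.0): comfortable=0.86, moderate=0.27; AND[a·b] → w = 0.2322
R2 (z=23.7): vacant=0.43, comfortable=0.86, low=0.92; AND[a·b] → w = 0.3402
R3 (z=7.4): hot=0.89, vacant=0.43; AND[a·b] → w = 0.3827
Weighted average = (0.2322·27.0 + 0.3402·23.7 + 0.3827·7.4) / (0.2322 + 0.3402 + 0.3827)
  = 17.1645 / 0.9551 = 17.97

17.97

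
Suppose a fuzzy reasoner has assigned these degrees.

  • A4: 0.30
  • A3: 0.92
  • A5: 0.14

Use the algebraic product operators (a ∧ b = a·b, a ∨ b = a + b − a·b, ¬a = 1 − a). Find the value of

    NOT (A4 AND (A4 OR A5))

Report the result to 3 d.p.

A4 OR A5 = a + b − a·b on (0.3000, 0.1400) = 0.3980
A4 AND (A4 OR A5) = a·b on (0.3000, 0.3980) = 0.1194
NOT (A4 AND (A4 OR A5)) = 1 − 0.1194 = 0.8806

0.881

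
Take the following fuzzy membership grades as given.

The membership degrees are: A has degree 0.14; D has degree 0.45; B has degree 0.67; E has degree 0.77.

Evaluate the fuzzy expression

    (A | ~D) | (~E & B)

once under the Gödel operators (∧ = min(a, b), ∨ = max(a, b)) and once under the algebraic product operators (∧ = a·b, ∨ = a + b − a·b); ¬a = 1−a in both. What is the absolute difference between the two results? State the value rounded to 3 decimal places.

0.123

Under Gödel:
  ~D = 1 − 0.45 = 0.55
  A | ~D = max(a, b) on (0.14, 0.55) = 0.55
  ~E = 1 − 0.77 = 0.23
  ~E & B = min(a, b) on (0.23, 0.67) = 0.23
  (A | ~D) | (~E & B) = max(a, b) on (0.55, 0.23) = 0.55
  → value = 0.5500
Under algebraic product:
  ~D = 1 − 0.4500 = 0.5500
  A | ~D = a + b − a·b on (0.1400, 0.5500) = 0.6130
  ~E = 1 − 0.7700 = 0.2300
  ~E & B = a·b on (0.2300, 0.6700) = 0.1541
  (A | ~D) | (~E & B) = a + b − a·b on (0.6130, 0.1541) = 0.6726
  → value = 0.6726
|0.5500 − 0.6726| = 0.123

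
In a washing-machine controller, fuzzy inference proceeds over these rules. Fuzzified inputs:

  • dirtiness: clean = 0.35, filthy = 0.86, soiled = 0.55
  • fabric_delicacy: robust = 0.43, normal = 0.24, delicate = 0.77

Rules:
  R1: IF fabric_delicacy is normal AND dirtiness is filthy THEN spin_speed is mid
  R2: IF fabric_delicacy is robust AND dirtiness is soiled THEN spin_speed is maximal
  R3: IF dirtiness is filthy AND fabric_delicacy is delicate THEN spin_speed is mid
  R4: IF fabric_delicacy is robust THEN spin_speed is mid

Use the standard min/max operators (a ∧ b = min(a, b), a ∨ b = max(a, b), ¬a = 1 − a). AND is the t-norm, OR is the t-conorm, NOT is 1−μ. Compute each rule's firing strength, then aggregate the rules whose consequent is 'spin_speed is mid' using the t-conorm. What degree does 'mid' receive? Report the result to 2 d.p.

0.77

R1: normal=0.24, filthy=0.86; AND[min(a, b)] → w = 0.24
R2: robust=0.43, soiled=0.55; AND[min(a, b)] → w = 0.43
R3: filthy=0.86, delicate=0.77; AND[min(a, b)] → w = 0.77
R4: robust=0.43 → w = 0.43
Rules with consequent 'mid': {R1, R3, R4} → strengths 0.24, 0.77, 0.43
Aggregate via t-conorm [max(a, b)]: 0.77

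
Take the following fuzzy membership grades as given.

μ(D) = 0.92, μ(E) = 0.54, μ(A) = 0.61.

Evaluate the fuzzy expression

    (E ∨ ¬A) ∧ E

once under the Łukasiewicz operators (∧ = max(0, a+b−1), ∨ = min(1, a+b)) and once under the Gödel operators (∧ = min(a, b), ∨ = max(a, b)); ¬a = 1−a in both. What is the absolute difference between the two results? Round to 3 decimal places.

0.070

Under Łukasiewicz:
  ¬A = 1 − 0.61 = 0.39
  E ∨ ¬A = min(1, a+b) on (0.54, 0.39) = 0.93
  (E ∨ ¬A) ∧ E = max(0, a+b−1) on (0.93, 0.54) = 0.47
  → value = 0.4700
Under Gödel:
  ¬A = 1 − 0.61 = 0.39
  E ∨ ¬A = max(a, b) on (0.54, 0.39) = 0.54
  (E ∨ ¬A) ∧ E = min(a, b) on (0.54, 0.54) = 0.54
  → value = 0.5400
|0.4700 − 0.5400| = 0.070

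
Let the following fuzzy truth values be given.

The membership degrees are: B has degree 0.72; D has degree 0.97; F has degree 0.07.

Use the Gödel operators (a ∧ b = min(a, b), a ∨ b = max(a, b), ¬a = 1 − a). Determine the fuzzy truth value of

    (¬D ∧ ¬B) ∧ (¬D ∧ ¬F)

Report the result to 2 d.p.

0.03

¬D = 1 − 0.97 = 0.03
¬B = 1 − 0.72 = 0.28
¬D ∧ ¬B = min(a, b) on (0.03, 0.28) = 0.03
¬D = 1 − 0.97 = 0.03
¬F = 1 − 0.07 = 0.93
¬D ∧ ¬F = min(a, b) on (0.03, 0.93) = 0.03
(¬D ∧ ¬B) ∧ (¬D ∧ ¬F) = min(a, b) on (0.03, 0.03) = 0.03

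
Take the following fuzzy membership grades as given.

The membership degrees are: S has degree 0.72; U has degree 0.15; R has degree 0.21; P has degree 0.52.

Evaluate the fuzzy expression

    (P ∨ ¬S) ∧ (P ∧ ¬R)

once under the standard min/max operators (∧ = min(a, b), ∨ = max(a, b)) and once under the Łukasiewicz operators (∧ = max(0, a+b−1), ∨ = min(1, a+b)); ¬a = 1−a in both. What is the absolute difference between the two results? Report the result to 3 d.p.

0.410

Under standard min/max:
  ¬S = 1 − 0.72 = 0.28
  P ∨ ¬S = max(a, b) on (0.52, 0.28) = 0.52
  ¬R = 1 − 0.21 = 0.79
  P ∧ ¬R = min(a, b) on (0.52, 0.79) = 0.52
  (P ∨ ¬S) ∧ (P ∧ ¬R) = min(a, b) on (0.52, 0.52) = 0.52
  → value = 0.5200
Under Łukasiewicz:
  ¬S = 1 − 0.72 = 0.28
  P ∨ ¬S = min(1, a+b) on (0.52, 0.28) = 0.80
  ¬R = 1 − 0.21 = 0.79
  P ∧ ¬R = max(0, a+b−1) on (0.52, 0.79) = 0.31
  (P ∨ ¬S) ∧ (P ∧ ¬R) = max(0, a+b−1) on (0.80, 0.31) = 0.11
  → value = 0.1100
|0.5200 − 0.1100| = 0.410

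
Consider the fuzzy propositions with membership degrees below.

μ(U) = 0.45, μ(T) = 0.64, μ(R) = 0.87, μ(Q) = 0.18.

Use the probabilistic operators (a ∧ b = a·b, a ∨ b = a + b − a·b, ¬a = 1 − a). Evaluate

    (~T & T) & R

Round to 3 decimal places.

0.200

~T = 1 − 0.6400 = 0.3600
~T & T = a·b on (0.3600, 0.6400) = 0.2304
(~T & T) & R = a·b on (0.2304, 0.8700) = 0.2004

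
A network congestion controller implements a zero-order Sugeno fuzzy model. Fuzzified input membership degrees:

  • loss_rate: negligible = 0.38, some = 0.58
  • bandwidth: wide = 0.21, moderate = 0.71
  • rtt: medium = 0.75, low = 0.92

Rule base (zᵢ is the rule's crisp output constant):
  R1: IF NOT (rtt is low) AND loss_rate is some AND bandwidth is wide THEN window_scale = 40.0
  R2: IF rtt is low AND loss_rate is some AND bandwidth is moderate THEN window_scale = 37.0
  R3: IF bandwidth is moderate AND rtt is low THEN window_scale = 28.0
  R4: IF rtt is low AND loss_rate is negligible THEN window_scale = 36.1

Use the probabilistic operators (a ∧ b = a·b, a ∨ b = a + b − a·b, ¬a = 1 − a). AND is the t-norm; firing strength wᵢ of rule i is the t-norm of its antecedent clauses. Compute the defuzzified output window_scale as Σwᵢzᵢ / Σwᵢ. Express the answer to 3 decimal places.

R1 (z=40.0): ¬low=1−0.92=0.08, some=0.58, wide=0.21; AND[a·b] → w = 0.0097
R2 (z=37.0): low=0.92, some=0.58, moderate=0.71; AND[a·b] → w = 0.3789
R3 (z=28.0): moderate=0.71, low=0.92; AND[a·b] → w = 0.6532
R4 (z=36.1): low=0.92, negligible=0.38; AND[a·b] → w = 0.3496
Weighted average = (0.0097·40.0 + 0.3789·37.0 + 0.6532·28.0 + 0.3496·36.1) / (0.0097 + 0.3789 + 0.6532 + 0.3496)
  = 45.3176 / 1.3914 = 32.570

32.570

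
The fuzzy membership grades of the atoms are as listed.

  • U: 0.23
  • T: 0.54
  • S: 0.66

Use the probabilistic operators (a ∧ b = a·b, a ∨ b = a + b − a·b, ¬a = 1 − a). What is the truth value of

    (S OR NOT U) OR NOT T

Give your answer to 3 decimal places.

NOT U = 1 − 0.2300 = 0.7700
S OR NOT U = a + b − a·b on (0.6600, 0.7700) = 0.9218
NOT T = 1 − 0.5400 = 0.4600
(S OR NOT U) OR NOT T = a + b − a·b on (0.9218, 0.4600) = 0.9578

0.958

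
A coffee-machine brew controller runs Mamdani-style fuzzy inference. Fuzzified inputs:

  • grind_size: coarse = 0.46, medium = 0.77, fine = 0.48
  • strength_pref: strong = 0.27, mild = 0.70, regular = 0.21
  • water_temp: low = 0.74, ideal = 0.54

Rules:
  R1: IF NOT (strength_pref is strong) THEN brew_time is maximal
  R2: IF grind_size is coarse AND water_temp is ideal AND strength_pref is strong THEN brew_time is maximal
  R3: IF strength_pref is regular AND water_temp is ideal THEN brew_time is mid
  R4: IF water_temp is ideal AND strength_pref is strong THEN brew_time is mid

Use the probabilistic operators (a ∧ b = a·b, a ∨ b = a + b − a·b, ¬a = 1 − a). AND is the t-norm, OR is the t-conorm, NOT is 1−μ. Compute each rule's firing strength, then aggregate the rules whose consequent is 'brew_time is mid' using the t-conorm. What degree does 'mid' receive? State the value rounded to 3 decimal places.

R1: ¬strong=1−0.27=0.73 → w = 0.7300
R2: coarse=0.46, ideal=0.54, strong=0.27; AND[a·b] → w = 0.0671
R3: regular=0.21, ideal=0.54; AND[a·b] → w = 0.1134
R4: ideal=0.54, strong=0.27; AND[a·b] → w = 0.1458
Rules with consequent 'mid': {R3, R4} → strengths 0.1134, 0.1458
Aggregate via t-conorm [a + b − a·b]: 0.2427

0.243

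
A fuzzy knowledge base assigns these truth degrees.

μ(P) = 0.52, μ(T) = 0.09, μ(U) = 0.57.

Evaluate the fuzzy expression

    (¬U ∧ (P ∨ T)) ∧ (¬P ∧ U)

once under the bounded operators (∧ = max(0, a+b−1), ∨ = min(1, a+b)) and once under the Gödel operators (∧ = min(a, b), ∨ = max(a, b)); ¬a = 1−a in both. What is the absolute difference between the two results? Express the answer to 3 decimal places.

0.430

Under bounded:
  ¬U = 1 − 0.57 = 0.43
  P ∨ T = min(1, a+b) on (0.52, 0.09) = 0.61
  ¬U ∧ (P ∨ T) = max(0, a+b−1) on (0.43, 0.61) = 0.04
  ¬P = 1 − 0.52 = 0.48
  ¬P ∧ U = max(0, a+b−1) on (0.48, 0.57) = 0.05
  (¬U ∧ (P ∨ T)) ∧ (¬P ∧ U) = max(0, a+b−1) on (0.04, 0.05) = 0.00
  → value = 0.0000
Under Gödel:
  ¬U = 1 − 0.57 = 0.43
  P ∨ T = max(a, b) on (0.52, 0.09) = 0.52
  ¬U ∧ (P ∨ T) = min(a, b) on (0.43, 0.52) = 0.43
  ¬P = 1 − 0.52 = 0.48
  ¬P ∧ U = min(a, b) on (0.48, 0.57) = 0.48
  (¬U ∧ (P ∨ T)) ∧ (¬P ∧ U) = min(a, b) on (0.43, 0.48) = 0.43
  → value = 0.4300
|0.0000 − 0.4300| = 0.430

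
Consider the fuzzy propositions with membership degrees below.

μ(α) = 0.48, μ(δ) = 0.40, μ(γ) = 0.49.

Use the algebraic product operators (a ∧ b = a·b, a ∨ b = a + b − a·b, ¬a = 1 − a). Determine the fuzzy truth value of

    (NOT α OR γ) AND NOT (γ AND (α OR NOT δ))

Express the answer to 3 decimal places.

0.462

NOT α = 1 − 0.4800 = 0.5200
NOT α OR γ = a + b − a·b on (0.5200, 0.4900) = 0.7552
NOT δ = 1 − 0.4000 = 0.6000
α OR NOT δ = a + b − a·b on (0.4800, 0.6000) = 0.7920
γ AND (α OR NOT δ) = a·b on (0.4900, 0.7920) = 0.3881
NOT (γ AND (α OR NOT δ)) = 1 − 0.3881 = 0.6119
(NOT α OR γ) AND NOT (γ AND (α OR NOT δ)) = a·b on (0.7552, 0.6119) = 0.4621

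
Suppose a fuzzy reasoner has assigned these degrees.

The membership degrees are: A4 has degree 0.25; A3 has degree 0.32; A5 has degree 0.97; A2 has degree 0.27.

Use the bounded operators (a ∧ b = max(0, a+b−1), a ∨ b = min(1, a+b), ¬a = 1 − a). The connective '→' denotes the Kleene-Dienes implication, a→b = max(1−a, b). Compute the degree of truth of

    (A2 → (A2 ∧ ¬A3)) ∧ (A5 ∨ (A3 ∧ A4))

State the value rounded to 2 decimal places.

0.70

¬A3 = 1 − 0.32 = 0.68
A2 ∧ ¬A3 = max(0, a+b−1) on (0.27, 0.68) = 0.00
A2 → (A2 ∧ ¬A3)  [Kleene-Dienes: max(1−a, b)] with a=0.27, b=0.00 → 0.73
A3 ∧ A4 = max(0, a+b−1) on (0.32, 0.25) = 0.00
A5 ∨ (A3 ∧ A4) = min(1, a+b) on (0.97, 0.00) = 0.97
(A2 → (A2 ∧ ¬A3)) ∧ (A5 ∨ (A3 ∧ A4)) = max(0, a+b−1) on (0.73, 0.97) = 0.70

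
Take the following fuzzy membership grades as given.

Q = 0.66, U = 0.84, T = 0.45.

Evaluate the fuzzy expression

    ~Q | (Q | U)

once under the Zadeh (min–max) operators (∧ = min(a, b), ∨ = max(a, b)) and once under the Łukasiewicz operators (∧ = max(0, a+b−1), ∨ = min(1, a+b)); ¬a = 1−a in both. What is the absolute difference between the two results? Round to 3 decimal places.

Under Zadeh (min–max):
  ~Q = 1 − 0.66 = 0.34
  Q | U = max(a, b) on (0.66, 0.84) = 0.84
  ~Q | (Q | U) = max(a, b) on (0.34, 0.84) = 0.84
  → value = 0.8400
Under Łukasiewicz:
  ~Q = 1 − 0.66 = 0.34
  Q | U = min(1, a+b) on (0.66, 0.84) = 1.00
  ~Q | (Q | U) = min(1, a+b) on (0.34, 1.00) = 1.00
  → value = 1.0000
|0.8400 − 1.0000| = 0.160

0.160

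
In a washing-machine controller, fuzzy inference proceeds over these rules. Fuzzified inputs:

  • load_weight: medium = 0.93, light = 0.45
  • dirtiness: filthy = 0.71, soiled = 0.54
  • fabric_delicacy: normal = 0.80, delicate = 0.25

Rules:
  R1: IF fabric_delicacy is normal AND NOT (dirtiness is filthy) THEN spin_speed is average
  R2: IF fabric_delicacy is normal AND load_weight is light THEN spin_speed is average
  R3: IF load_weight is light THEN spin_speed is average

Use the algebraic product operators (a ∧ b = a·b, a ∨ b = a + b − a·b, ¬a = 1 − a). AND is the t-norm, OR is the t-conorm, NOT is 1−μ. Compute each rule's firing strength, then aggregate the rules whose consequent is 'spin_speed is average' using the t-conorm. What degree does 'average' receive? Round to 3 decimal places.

R1: normal=0.80, ¬filthy=1−0.71=0.29; AND[a·b] → w = 0.2320
R2: normal=0.80, light=0.45; AND[a·b] → w = 0.3600
R3: light=0.45 → w = 0.4500
Rules with consequent 'average': {R1, R2, R3} → strengths 0.2320, 0.3600, 0.4500
Aggregate via t-conorm [a + b − a·b]: 0.7297

0.730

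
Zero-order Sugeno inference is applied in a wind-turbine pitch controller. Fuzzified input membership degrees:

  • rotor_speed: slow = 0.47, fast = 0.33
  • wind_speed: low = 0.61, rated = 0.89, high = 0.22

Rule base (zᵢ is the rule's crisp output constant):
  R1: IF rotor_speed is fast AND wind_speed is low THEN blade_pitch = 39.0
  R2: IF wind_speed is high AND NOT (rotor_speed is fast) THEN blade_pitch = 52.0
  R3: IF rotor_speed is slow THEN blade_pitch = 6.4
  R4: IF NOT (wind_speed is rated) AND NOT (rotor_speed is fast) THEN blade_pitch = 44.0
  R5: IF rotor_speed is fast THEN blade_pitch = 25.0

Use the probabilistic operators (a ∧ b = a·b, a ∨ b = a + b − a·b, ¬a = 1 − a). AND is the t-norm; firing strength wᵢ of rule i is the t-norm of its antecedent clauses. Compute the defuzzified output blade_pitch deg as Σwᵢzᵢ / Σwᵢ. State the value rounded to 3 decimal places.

R1 (z=39.0): fast=0.33, low=0.61; AND[a·b] → w = 0.2013
R2 (z=52.0): high=0.22, ¬fast=1−0.33=0.67; AND[a·b] → w = 0.1474
R3 (z=6.4): slow=0.47 → w = 0.4700
R4 (z=44.0): ¬rated=1−0.89=0.11, ¬fast=1−0.33=0.67; AND[a·b] → w = 0.0737
R5 (z=25.0): fast=0.33 → w = 0.3300
Weighted average = (0.2013·39.0 + 0.1474·52.0 + 0.4700·6.4 + 0.0737·44.0 + 0.3300·25.0) / (0.2013 + 0.1474 + 0.4700 + 0.0737 + 0.3300)
  = 30.0163 / 1.2224 = 24.555

24.555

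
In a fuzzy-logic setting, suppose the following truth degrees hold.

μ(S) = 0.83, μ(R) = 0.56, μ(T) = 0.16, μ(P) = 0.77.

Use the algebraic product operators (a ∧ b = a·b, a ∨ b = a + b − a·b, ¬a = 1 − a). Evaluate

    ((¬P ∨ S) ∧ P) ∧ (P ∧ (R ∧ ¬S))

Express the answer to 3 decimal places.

¬P = 1 − 0.7700 = 0.2300
¬P ∨ S = a + b − a·b on (0.2300, 0.8300) = 0.8691
(¬P ∨ S) ∧ P = a·b on (0.8691, 0.7700) = 0.6692
¬S = 1 − 0.8300 = 0.1700
R ∧ ¬S = a·b on (0.5600, 0.1700) = 0.0952
P ∧ (R ∧ ¬S) = a·b on (0.7700, 0.0952) = 0.0733
((¬P ∨ S) ∧ P) ∧ (P ∧ (R ∧ ¬S)) = a·b on (0.6692, 0.0733) = 0.0491

0.049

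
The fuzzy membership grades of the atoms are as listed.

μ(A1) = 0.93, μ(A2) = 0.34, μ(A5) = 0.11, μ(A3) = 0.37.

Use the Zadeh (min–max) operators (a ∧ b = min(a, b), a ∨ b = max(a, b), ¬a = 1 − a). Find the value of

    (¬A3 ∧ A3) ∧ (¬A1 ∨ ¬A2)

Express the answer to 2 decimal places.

0.37

¬A3 = 1 − 0.37 = 0.63
¬A3 ∧ A3 = min(a, b) on (0.63, 0.37) = 0.37
¬A1 = 1 − 0.93 = 0.07
¬A2 = 1 − 0.34 = 0.66
¬A1 ∨ ¬A2 = max(a, b) on (0.07, 0.66) = 0.66
(¬A3 ∧ A3) ∧ (¬A1 ∨ ¬A2) = min(a, b) on (0.37, 0.66) = 0.37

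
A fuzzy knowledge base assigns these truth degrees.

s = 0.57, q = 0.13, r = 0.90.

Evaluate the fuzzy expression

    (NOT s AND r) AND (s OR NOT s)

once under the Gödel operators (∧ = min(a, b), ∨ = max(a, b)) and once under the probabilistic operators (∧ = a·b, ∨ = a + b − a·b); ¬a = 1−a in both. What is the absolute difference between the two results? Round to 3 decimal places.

0.138

Under Gödel:
  NOT s = 1 − 0.57 = 0.43
  NOT s AND r = min(a, b) on (0.43, 0.90) = 0.43
  NOT s = 1 − 0.57 = 0.43
  s OR NOT s = max(a, b) on (0.57, 0.43) = 0.57
  (NOT s AND r) AND (s OR NOT s) = min(a, b) on (0.43, 0.57) = 0.43
  → value = 0.4300
Under probabilistic:
  NOT s = 1 − 0.5700 = 0.4300
  NOT s AND r = a·b on (0.4300, 0.9000) = 0.3870
  NOT s = 1 − 0.5700 = 0.4300
  s OR NOT s = a + b − a·b on (0.5700, 0.4300) = 0.7549
  (NOT s AND r) AND (s OR NOT s) = a·b on (0.3870, 0.7549) = 0.2921
  → value = 0.2921
|0.4300 − 0.2921| = 0.138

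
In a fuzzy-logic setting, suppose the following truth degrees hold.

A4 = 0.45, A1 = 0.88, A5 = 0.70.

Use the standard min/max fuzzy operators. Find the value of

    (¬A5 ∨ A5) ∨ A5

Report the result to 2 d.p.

0.70

¬A5 = 1 − 0.70 = 0.30
¬A5 ∨ A5 = max(a, b) on (0.30, 0.70) = 0.70
(¬A5 ∨ A5) ∨ A5 = max(a, b) on (0.70, 0.70) = 0.70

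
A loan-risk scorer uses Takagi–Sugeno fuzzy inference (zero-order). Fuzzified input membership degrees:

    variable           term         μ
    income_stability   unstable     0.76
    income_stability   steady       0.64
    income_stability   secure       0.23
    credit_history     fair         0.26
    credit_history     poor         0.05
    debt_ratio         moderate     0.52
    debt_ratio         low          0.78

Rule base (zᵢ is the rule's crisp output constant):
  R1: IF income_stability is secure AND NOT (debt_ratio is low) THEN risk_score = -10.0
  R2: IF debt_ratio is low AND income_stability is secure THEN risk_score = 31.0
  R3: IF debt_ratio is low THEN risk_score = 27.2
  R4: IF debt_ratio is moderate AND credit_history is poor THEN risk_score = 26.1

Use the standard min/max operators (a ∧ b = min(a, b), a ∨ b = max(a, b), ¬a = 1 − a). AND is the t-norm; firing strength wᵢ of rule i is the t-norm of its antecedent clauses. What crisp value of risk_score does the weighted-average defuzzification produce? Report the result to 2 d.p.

R1 (z=-10.0): secure=0.23, ¬low=1−0.78=0.22; AND[min(a, b)] → w = 0.22
R2 (z=31.0): low=0.78, secure=0.23; AND[min(a, b)] → w = 0.23
R3 (z=27.2): low=0.78 → w = 0.78
R4 (z=26.1): moderate=0.52, poor=0.05; AND[min(a, b)] → w = 0.05
Weighted average = (0.22·-10.0 + 0.23·31.0 + 0.78·27.2 + 0.05·26.1) / (0.22 + 0.23 + 0.78 + 0.05)
  = 27.4510 / 1.2800 = 21.45

21.45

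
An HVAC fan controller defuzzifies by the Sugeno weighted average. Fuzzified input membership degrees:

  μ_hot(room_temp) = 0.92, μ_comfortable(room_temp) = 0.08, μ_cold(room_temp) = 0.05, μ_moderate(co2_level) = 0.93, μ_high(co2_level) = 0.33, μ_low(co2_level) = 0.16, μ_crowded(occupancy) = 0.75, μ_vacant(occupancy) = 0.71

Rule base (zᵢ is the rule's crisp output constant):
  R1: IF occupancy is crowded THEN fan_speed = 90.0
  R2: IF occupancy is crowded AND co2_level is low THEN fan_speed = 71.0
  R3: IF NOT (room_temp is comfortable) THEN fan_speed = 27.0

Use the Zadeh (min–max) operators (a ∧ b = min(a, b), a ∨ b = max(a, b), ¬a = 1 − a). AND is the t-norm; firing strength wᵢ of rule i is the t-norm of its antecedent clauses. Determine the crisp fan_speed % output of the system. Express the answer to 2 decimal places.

R1 (z=90.0): crowded=0.75 → w = 0.75
R2 (z=71.0): crowded=0.75, low=0.16; AND[min(a, b)] → w = 0.16
R3 (z=27.0): ¬comfortable=1−0.08=0.92 → w = 0.92
Weighted average = (0.75·90.0 + 0.16·71.0 + 0.92·27.0) / (0.75 + 0.16 + 0.92)
  = 103.7000 / 1.8300 = 56.67

56.67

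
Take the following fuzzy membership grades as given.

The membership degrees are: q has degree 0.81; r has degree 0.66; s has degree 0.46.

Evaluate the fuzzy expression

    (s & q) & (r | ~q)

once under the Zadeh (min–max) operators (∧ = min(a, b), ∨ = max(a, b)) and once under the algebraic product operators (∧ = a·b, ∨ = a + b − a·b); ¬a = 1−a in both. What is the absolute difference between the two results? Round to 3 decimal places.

0.190

Under Zadeh (min–max):
  s & q = min(a, b) on (0.46, 0.81) = 0.46
  ~q = 1 − 0.81 = 0.19
  r | ~q = max(a, b) on (0.66, 0.19) = 0.66
  (s & q) & (r | ~q) = min(a, b) on (0.46, 0.66) = 0.46
  → value = 0.4600
Under algebraic product:
  s & q = a·b on (0.4600, 0.8100) = 0.3726
  ~q = 1 − 0.8100 = 0.1900
  r | ~q = a + b − a·b on (0.6600, 0.1900) = 0.7246
  (s & q) & (r | ~q) = a·b on (0.3726, 0.7246) = 0.2700
  → value = 0.2700
|0.4600 − 0.2700| = 0.190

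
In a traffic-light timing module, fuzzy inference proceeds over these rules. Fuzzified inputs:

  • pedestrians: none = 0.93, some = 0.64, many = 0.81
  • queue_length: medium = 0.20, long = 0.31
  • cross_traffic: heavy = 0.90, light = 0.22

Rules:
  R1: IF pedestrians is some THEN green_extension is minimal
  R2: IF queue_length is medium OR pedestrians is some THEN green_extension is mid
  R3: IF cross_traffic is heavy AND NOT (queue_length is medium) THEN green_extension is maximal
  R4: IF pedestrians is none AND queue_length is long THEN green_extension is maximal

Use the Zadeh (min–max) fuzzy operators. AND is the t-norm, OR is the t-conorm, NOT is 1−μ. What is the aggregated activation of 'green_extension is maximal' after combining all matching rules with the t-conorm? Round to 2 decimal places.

R1: some=0.64 → w = 0.64
R2: medium=0.20, some=0.64; OR[max(a, b)] → w = 0.64
R3: heavy=0.90, ¬medium=1−0.20=0.80; AND[min(a, b)] → w = 0.80
R4: none=0.93, long=0.31; AND[min(a, b)] → w = 0.31
Rules with consequent 'maximal': {R3, R4} → strengths 0.80, 0.31
Aggregate via t-conorm [max(a, b)]: 0.80

0.80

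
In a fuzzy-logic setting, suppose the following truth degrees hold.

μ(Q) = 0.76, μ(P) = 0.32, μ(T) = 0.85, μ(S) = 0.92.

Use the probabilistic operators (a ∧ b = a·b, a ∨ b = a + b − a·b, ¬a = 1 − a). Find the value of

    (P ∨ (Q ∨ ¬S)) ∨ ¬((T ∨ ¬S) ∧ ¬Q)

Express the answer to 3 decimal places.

¬S = 1 − 0.9200 = 0.0800
Q ∨ ¬S = a + b − a·b on (0.7600, 0.0800) = 0.7792
P ∨ (Q ∨ ¬S) = a + b − a·b on (0.3200, 0.7792) = 0.8499
¬S = 1 − 0.9200 = 0.0800
T ∨ ¬S = a + b − a·b on (0.8500, 0.0800) = 0.8620
¬Q = 1 − 0.7600 = 0.2400
(T ∨ ¬S) ∧ ¬Q = a·b on (0.8620, 0.2400) = 0.2069
¬((T ∨ ¬S) ∧ ¬Q) = 1 − 0.2069 = 0.7931
(P ∨ (Q ∨ ¬S)) ∨ ¬((T ∨ ¬S) ∧ ¬Q) = a + b − a·b on (0.8499, 0.7931) = 0.9689

0.969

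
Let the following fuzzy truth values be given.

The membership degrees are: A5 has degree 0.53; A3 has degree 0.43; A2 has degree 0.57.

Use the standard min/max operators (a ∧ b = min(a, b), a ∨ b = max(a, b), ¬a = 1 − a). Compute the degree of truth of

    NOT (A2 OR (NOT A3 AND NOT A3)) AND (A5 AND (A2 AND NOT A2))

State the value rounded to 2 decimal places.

NOT A3 = 1 − 0.43 = 0.57
NOT A3 = 1 − 0.43 = 0.57
NOT A3 AND NOT A3 = min(a, b) on (0.57, 0.57) = 0.57
A2 OR (NOT A3 AND NOT A3) = max(a, b) on (0.57, 0.57) = 0.57
NOT (A2 OR (NOT A3 AND NOT A3)) = 1 − 0.57 = 0.43
NOT A2 = 1 − 0.57 = 0.43
A2 AND NOT A2 = min(a, b) on (0.57, 0.43) = 0.43
A5 AND (A2 AND NOT A2) = min(a, b) on (0.53, 0.43) = 0.43
NOT (A2 OR (NOT A3 AND NOT A3)) AND (A5 AND (A2 AND NOT A2)) = min(a, b) on (0.43, 0.43) = 0.43

0.43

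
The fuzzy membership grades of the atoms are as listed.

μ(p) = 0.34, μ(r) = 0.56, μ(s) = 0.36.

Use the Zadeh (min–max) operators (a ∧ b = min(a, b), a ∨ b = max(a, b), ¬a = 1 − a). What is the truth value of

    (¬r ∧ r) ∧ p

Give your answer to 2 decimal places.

0.34

¬r = 1 − 0.56 = 0.44
¬r ∧ r = min(a, b) on (0.44, 0.56) = 0.44
(¬r ∧ r) ∧ p = min(a, b) on (0.44, 0.34) = 0.34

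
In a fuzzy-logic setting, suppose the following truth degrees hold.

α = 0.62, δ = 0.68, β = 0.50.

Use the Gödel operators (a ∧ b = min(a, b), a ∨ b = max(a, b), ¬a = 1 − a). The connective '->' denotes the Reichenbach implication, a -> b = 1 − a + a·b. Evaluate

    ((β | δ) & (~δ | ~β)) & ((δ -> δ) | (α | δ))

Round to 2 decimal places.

0.50

β | δ = max(a, b) on (0.50, 0.68) = 0.68
~δ = 1 − 0.68 = 0.32
~β = 1 − 0.50 = 0.50
~δ | ~β = max(a, b) on (0.32, 0.50) = 0.50
(β | δ) & (~δ | ~β) = min(a, b) on (0.68, 0.50) = 0.50
δ -> δ  [Reichenbach: 1 − a + a·b] with a=0.68, b=0.68 → 0.78
α | δ = max(a, b) on (0.62, 0.68) = 0.68
(δ -> δ) | (α | δ) = max(a, b) on (0.78, 0.68) = 0.78
((β | δ) & (~δ | ~β)) & ((δ -> δ) | (α | δ)) = min(a, b) on (0.50, 0.78) = 0.50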